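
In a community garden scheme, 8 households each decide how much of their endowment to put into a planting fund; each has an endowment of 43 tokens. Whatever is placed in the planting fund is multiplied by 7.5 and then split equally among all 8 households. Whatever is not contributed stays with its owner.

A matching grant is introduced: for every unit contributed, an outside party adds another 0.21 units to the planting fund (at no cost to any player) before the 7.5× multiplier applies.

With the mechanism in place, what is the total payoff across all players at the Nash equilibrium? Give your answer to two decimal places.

With the mechanism, a contributed unit returns 7.5 × 1.21 / 8 = 1.1344 per unit of net cost to the contributor — now above 1 — so contributing fully is weakly dominant for every player.
At the Nash equilibrium everyone contributes 43. Group total payoff = 7.5 × 1.21 × 344 = 3121.80.

3121.80 tokens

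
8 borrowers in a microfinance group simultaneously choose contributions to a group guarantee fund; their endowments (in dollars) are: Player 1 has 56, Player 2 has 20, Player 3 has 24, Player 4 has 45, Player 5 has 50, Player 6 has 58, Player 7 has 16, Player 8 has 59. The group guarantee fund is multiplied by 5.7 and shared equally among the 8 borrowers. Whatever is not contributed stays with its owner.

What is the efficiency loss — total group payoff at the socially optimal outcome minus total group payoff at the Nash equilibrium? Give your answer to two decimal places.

1541.60 dollars

The private return per contributed unit is 5.7/8 = 0.7125 < 1 for every player regardless of endowment, so the Nash equilibrium is zero contribution and the group total is Σ E_j = 56 + 20 + 24 + 45 + 50 + 58 + 16 + 59 = 328.
Each contributed unit returns 5.700 to the group, so the social optimum is full contribution by everyone: group total = 5.700 × 328 = 1869.60.
Efficiency loss = (5.700 − 1) × 328 = 1541.60.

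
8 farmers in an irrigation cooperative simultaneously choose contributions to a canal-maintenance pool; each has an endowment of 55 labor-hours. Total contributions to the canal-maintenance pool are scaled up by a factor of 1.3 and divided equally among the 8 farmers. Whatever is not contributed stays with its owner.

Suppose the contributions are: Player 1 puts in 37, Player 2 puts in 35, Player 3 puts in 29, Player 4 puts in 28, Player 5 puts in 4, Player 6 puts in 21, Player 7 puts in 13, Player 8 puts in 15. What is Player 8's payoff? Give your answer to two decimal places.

Total contributed: 37 + 35 + 29 + 28 + 4 + 21 + 13 + 15 = 182.
Each receives 1.3 × 182 / 8 = 29.58 from the canal-maintenance pool.
Player 8 keeps 55 − 15 = 40, so Player 8's payoff is 40 + 29.58 = 69.58.

69.58 labor-hours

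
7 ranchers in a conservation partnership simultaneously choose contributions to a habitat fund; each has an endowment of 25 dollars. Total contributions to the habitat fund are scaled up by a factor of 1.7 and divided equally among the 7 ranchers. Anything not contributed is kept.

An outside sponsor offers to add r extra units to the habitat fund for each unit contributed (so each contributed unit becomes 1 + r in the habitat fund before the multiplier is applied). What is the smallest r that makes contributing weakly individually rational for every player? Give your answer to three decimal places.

3.118

With matching at rate r, one contributed unit becomes (1 + r) in the habitat fund and returns 1.7 × (1 + r) / 7 to the contributor.
Setting this equal to 1: 1 + r = 7/1.7 = 4.1176.
So the minimum matching rate is r = 4.1176 − 1 = 3.118.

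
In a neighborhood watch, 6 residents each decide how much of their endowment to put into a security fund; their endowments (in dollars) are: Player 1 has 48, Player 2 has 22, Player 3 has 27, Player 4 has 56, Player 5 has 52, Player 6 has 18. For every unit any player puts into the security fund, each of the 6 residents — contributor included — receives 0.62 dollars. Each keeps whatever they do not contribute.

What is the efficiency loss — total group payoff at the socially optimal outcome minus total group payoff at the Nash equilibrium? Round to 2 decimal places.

606.56 dollars

The private return per contributed unit is 0.62 < 1 for everyone, so the Nash equilibrium is zero contribution and the group total is Σ E_j = 48 + 22 + 27 + 56 + 52 + 18 = 223.
Each contributed unit returns 3.720 to the group, so the social optimum is full contribution by everyone: group total = 3.720 × 223 = 829.56.
Efficiency loss = (3.720 − 1) × 223 = 606.56.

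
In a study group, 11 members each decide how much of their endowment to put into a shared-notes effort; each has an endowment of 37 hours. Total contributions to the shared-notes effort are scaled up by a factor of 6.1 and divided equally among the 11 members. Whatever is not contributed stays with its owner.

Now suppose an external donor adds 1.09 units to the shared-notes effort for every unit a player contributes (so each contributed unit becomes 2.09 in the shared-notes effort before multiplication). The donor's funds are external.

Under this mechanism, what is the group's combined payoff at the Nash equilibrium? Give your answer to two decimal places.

The effective private return per unit is now 6.1 × 2.09 / 11 = 1.1590 > 1, so every player's dominant strategy flips to full contribution.
At the Nash equilibrium everyone contributes 37. Group total payoff = 6.1 × 2.09 × 407 = 5188.84.

5188.84 hours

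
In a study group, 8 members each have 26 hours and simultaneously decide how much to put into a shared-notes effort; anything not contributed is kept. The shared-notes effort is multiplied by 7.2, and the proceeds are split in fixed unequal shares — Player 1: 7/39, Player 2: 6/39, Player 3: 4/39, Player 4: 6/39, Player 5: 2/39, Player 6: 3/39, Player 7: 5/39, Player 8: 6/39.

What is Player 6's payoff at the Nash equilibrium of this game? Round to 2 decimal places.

83.60 hours

Each unit j contributes comes back to j as 7.2 × (j's share), so j prefers to contribute only if that share exceeds 1/7.2 = 0.1389; otherwise keeping the unit dominates.
The shares above 0.1389 belong to Player 1, Player 2, Player 4 and Player 8, contributing 26 each; the remaining 4 contribute 0. Total contributed: 104.
Player 6 keeps 26 and receives 7.2 × 104 × 3/39 = 57.60 from the shared-notes effort, for a payoff of 83.60.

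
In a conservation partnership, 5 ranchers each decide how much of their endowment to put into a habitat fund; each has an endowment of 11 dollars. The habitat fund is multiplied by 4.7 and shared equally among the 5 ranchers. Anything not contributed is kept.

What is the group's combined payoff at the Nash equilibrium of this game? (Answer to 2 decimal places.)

55.00 dollars

Each contributed unit returns 4.7/5 = 0.9400 to its contributor — below 1 — so contributing 0 is dominant for every player. At the Nash equilibrium everyone keeps their 11, and the group total is 5 × 11 = 55.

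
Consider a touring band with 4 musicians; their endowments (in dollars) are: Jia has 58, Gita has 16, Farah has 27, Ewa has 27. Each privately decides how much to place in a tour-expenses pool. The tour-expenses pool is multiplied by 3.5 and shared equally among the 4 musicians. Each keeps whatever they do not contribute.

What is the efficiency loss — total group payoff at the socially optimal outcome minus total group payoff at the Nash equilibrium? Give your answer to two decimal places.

320.00 dollars

The private return per contributed unit is 3.5/4 = 0.8750 < 1 for every player regardless of endowment, so the Nash equilibrium is zero contribution and the group total is Σ E_j = 58 + 16 + 27 + 27 = 128.
Each contributed unit returns 3.500 to the group, so the social optimum is full contribution by everyone: group total = 3.500 × 128 = 448.00.
Efficiency loss = (3.500 − 1) × 128 = 320.00.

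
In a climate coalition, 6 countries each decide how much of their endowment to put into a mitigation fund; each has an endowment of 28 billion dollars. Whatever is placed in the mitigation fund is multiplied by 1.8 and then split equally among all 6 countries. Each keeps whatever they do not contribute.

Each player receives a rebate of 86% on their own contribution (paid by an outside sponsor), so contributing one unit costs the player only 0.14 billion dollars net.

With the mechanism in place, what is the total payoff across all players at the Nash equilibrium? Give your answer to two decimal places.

446.88 billion dollars

With the mechanism, a contributed unit returns (1.8/6) / 0.14 = 2.1429 per unit of net cost to the contributor — now above 1 — so contributing fully is weakly dominant for every player.
At the Nash equilibrium everyone contributes 28. Group total payoff = 6 × (28 × 0.86 + 1.8 × 28) = 446.88.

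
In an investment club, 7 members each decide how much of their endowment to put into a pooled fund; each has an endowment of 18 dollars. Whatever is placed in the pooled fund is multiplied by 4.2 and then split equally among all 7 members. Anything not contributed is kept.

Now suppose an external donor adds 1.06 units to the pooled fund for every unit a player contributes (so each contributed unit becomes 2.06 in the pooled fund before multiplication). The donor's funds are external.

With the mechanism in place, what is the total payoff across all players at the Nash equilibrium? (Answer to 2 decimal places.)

With the mechanism, a contributed unit returns 4.2 × 2.06 / 7 = 1.2360 per unit of net cost to the contributor — now above 1 — so contributing fully is weakly dominant for every player.
So the Nash equilibrium is full contribution by all 7; the group earns 4.2 × 2.06 × 126 = 1090.15.

1090.15 dollars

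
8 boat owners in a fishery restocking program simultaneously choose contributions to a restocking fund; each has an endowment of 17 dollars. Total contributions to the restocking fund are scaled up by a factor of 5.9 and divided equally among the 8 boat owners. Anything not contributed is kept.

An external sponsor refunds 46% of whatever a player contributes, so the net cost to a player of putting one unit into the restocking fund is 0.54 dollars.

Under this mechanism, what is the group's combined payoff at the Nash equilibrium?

The effective private return per unit is now (5.9/8) / 0.54 = 1.3657 > 1, so every player's dominant strategy flips to full contribution.
At the Nash equilibrium everyone contributes 17. Group total payoff = 8 × (17 × 0.46 + 5.9 × 17) = 864.96.

864.96 dollars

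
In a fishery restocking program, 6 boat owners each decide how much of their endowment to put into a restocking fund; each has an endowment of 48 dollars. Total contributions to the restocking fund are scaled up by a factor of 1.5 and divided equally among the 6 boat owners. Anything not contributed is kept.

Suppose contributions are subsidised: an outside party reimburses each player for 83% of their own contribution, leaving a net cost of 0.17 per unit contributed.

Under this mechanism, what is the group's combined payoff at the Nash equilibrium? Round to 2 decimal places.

671.04 dollars

With the mechanism, a contributed unit returns (1.5/6) / 0.17 = 1.4706 per unit of net cost to the contributor — now above 1 — so contributing fully is weakly dominant for every player.
So the Nash equilibrium is full contribution by all 6; the group earns 6 × (48 × 0.83 + 1.5 × 48) = 671.04.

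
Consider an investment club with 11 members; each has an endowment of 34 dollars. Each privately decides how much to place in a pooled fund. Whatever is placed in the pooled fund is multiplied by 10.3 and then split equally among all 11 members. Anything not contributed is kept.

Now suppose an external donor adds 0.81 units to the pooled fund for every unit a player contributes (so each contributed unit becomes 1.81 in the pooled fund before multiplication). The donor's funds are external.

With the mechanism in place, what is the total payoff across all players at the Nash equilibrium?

The effective private return per unit is now 10.3 × 1.81 / 11 = 1.6948 > 1, so every player's dominant strategy flips to full contribution.
So the Nash equilibrium is full contribution by all 11; the group earns 10.3 × 1.81 × 374 = 6972.48.

6972.48 dollars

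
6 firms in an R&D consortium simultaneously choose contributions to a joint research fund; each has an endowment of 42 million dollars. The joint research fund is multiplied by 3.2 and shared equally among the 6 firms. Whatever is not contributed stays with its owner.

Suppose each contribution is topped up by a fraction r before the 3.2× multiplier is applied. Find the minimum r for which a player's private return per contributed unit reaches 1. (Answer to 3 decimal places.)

With matching at rate r, one contributed unit becomes (1 + r) in the joint research fund and returns 3.2 × (1 + r) / 6 to the contributor.
Setting this equal to 1: 1 + r = 6/3.2 = 1.8750.
So the minimum matching rate is r = 1.8750 − 1 = 0.875.

0.875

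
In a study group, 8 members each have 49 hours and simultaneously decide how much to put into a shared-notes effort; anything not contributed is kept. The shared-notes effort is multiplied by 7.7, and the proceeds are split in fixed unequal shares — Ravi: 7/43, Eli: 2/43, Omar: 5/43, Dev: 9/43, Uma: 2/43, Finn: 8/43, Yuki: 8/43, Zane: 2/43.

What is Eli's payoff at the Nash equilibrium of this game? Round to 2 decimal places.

Player j's private return per contributed unit is 7.7 × (j's share). Contributing is weakly dominant for j when that share is at least 1/7.7 = 0.1299, and contributing 0 is dominant otherwise.
The shares above 0.1299 belong to Ravi, Dev, Finn and Yuki, contributing 49 each; the remaining 4 contribute 0. Total contributed: 196.
Eli keeps 49 and receives 7.7 × 196 × 2/43 = 70.20 from the shared-notes effort, for a payoff of 119.20.

119.20 hours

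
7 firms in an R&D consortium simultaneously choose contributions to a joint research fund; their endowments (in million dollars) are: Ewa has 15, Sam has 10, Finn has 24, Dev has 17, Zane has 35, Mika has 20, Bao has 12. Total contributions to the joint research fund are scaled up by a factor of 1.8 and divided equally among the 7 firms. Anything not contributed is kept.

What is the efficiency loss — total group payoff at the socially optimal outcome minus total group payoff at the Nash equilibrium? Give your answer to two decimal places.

The private return per contributed unit is 1.8/7 = 0.2571 < 1 for every player regardless of endowment, so the Nash equilibrium is zero contribution and the group total is Σ E_j = 15 + 10 + 24 + 17 + 35 + 20 + 12 = 133.
Each contributed unit returns 1.800 to the group, so the social optimum is full contribution by everyone: group total = 1.800 × 133 = 239.40.
Efficiency loss = (1.800 − 1) × 133 = 106.40.

106.40 million dollars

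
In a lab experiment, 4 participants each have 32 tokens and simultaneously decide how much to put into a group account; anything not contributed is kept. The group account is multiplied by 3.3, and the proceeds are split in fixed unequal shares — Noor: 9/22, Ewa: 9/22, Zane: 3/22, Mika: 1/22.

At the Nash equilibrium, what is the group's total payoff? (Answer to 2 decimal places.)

275.20 tokens

Each unit j contributes comes back to j as 3.3 × (j's share), so j prefers to contribute only if that share exceeds 1/3.3 = 0.3030; otherwise keeping the unit dominates.
Noor and Ewa clear that bar, contributing 32 each; the remaining 2 contribute 0. Total contributed: 64.
The group account pays out 3.3 × 64 = 211.20 in total (split across the unequal shares, but the aggregate is all that matters for the group sum).
The 2 free-riders keep 32 each, adding 64. Group total = 64 + 211.20 = 275.20.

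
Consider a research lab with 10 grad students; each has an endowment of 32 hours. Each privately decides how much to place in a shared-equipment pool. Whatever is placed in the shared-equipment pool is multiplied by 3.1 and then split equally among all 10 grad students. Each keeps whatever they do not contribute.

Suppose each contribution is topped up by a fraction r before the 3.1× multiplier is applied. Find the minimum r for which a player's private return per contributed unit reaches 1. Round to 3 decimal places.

With matching at rate r, one contributed unit becomes (1 + r) in the shared-equipment pool and returns 3.1 × (1 + r) / 10 to the contributor.
Setting this equal to 1: 1 + r = 10/3.1 = 3.2258.
So the minimum matching rate is r = 3.2258 − 1 = 2.226.

2.226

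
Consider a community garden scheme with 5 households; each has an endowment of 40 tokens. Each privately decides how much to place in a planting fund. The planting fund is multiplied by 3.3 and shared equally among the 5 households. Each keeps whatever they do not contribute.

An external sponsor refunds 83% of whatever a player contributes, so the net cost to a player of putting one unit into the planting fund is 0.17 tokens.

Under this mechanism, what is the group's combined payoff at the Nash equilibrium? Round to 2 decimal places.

826.00 tokens

The effective private return per unit is now (3.3/5) / 0.17 = 3.8824 > 1, so every player's dominant strategy flips to full contribution.
At the Nash equilibrium everyone contributes 40. Group total payoff = 5 × (40 × 0.83 + 3.3 × 40) = 826.00.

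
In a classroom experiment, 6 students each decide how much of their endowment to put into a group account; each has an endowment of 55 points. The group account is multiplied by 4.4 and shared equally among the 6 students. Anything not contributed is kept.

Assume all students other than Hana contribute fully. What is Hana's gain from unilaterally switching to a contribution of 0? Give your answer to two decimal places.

14.67 points

Switching from a contribution of 55 to 0 lets Hana keep an extra 55 points, but lowers the group account by 55, which costs Hana their own share of that drop: 4.4/6 × 55 = 40.33.
Net gain = 55 − 40.33 = 14.67. The private return per contributed unit (0.7333) is below 1, so free-riding is indeed the best response regardless of what the others do.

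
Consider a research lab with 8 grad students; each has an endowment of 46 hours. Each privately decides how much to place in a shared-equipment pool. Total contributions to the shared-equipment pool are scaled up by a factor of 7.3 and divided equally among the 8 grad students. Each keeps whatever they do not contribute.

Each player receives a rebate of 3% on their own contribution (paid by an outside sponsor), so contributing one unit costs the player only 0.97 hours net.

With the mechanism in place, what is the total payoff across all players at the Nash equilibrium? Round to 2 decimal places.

With the mechanism, a contributed unit returns (7.3/8) / 0.97 = 0.9407 per unit of net cost — still below 1 — so contributing 0 remains dominant for every player.
Everyone keeps their endowment and the group total is 8 × 46 = 368.

368.00 hours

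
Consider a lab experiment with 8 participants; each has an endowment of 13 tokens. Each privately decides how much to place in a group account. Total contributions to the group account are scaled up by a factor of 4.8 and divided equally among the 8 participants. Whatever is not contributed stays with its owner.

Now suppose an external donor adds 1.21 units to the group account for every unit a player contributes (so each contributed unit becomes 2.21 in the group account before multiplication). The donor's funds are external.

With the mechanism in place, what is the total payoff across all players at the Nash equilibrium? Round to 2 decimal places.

1103.23 tokens

Under the mechanism each unit contributed yields 4.8 × 2.21 / 8 = 1.3260 back to its contributor per unit of net cost, which exceeds 1, making full contribution the dominant choice for everyone.
So the Nash equilibrium is full contribution by all 8; the group earns 4.8 × 2.21 × 104 = 1103.23.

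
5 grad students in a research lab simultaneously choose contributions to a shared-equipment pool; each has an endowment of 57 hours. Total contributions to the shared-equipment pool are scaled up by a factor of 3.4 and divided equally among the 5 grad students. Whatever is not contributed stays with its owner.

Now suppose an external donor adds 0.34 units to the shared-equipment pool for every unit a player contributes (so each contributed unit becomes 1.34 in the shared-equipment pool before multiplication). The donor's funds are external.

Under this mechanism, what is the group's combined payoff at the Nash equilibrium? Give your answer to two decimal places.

Even with the mechanism, each unit contributed returns only 3.4 × 1.34 / 5 = 0.9112 per unit of net cost, so contributing nothing is still dominant.
At the Nash equilibrium no one contributes; group total payoff = 5 × 57 = 285.

285.00 hours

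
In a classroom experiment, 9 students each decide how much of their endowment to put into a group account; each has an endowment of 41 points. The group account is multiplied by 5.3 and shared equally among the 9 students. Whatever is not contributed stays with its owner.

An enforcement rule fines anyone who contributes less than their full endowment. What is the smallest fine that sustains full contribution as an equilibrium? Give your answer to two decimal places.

Given the others contribute fully, the best deviation is to contribute 0 (any partial contribution still incurs the fine and gives up units whose private return 0.5889 is below 1).
Deviating from 41 to 0 saves 41 points but forfeits the deviator's share of the drop in the group account: 5.3/9 × 41 = 24.14.
So the deviation gain is 41 − 24.14 = 16.86, and the fine must be at least 16.86 points to wipe it out.

16.86 points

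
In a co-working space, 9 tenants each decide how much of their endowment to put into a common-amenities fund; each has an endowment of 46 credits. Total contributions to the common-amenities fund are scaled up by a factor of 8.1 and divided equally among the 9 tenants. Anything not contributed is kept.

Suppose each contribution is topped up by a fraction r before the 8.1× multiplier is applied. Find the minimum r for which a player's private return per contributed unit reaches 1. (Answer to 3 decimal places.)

0.111

With matching at rate r, one contributed unit becomes (1 + r) in the common-amenities fund and returns 8.1 × (1 + r) / 9 to the contributor.
Setting this equal to 1: 1 + r = 9/8.1 = 1.1111.
So the minimum matching rate is r = 1.1111 − 1 = 0.111.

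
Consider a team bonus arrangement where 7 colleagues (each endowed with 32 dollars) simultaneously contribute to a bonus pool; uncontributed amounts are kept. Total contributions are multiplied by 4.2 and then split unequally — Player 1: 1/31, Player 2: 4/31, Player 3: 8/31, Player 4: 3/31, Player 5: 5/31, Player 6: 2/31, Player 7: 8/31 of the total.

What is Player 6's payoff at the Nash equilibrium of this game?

A player with share s gets back 4.2·s per unit contributed, so full contribution is dominant for anyone with s > 1/4.2 = 0.2381 and zero contribution is dominant for anyone below.
Player 3 and Player 7 clear that bar, contributing 32 each; the remaining 5 contribute 0. Total contributed: 64.
Player 6 keeps 32 and receives 4.2 × 64 × 2/31 = 17.34 from the bonus pool, for a payoff of 49.34.

49.34 dollars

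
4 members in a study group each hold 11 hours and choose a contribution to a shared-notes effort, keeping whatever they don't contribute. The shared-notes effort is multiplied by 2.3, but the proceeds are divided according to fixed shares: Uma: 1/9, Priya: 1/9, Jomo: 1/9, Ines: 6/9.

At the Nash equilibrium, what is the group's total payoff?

58.30 hours

Each unit j contributes comes back to j as 2.3 × (j's share), so j prefers to contribute only if that share exceeds 1/2.3 = 0.4348; otherwise keeping the unit dominates.
The only share above 0.4348 is Ines's 6/9, contributing 11; the remaining 3 contribute 0. Total contributed: 11.
The shared-notes effort pays out 2.3 × 11 = 25.30 in total (split across the unequal shares, but the aggregate is all that matters for the group sum).
The 3 free-riders keep 11 each, adding 33. Group total = 33 + 25.30 = 58.30.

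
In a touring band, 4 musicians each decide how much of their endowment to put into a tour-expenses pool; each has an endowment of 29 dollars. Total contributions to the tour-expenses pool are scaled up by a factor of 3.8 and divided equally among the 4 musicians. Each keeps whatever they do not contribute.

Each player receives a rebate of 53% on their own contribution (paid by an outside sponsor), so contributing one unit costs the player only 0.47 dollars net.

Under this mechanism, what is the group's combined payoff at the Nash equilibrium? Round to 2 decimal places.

The effective private return per unit is now (3.8/4) / 0.47 = 2.0213 > 1, so every player's dominant strategy flips to full contribution.
So the Nash equilibrium is full contribution by all 4; the group earns 4 × (29 × 0.53 + 3.8 × 29) = 502.28.

502.28 dollars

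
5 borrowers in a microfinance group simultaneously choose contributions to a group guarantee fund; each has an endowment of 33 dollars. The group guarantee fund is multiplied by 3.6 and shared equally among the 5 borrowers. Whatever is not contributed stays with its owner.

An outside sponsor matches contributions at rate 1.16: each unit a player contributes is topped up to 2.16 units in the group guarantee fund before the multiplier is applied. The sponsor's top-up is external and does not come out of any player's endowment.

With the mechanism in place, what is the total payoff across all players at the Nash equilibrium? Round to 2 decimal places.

1283.04 dollars

Under the mechanism each unit contributed yields 3.6 × 2.16 / 5 = 1.5552 back to its contributor per unit of net cost, which exceeds 1, making full contribution the dominant choice for everyone.
At the Nash equilibrium everyone contributes 33. Group total payoff = 3.6 × 2.16 × 165 = 1283.04.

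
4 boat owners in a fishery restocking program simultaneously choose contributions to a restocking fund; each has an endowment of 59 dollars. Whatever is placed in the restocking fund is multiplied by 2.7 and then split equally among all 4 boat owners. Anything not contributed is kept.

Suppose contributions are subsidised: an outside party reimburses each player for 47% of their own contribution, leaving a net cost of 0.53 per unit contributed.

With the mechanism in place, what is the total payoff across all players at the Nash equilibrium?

Under the mechanism each unit contributed yields (2.7/4) / 0.53 = 1.2736 back to its contributor per unit of net cost, which exceeds 1, making full contribution the dominant choice for everyone.
At the Nash equilibrium everyone contributes 59. Group total payoff = 4 × (59 × 0.47 + 2.7 × 59) = 748.12.

748.12 dollars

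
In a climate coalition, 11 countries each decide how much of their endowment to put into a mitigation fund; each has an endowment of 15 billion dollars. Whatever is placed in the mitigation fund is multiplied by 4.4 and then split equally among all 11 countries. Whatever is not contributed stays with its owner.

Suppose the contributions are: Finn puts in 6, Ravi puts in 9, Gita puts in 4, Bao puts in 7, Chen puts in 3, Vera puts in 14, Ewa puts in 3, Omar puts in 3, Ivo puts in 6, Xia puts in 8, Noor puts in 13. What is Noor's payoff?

Total contributed: 6 + 9 + 4 + 7 + 3 + 14 + 3 + 3 + 6 + 8 + 13 = 76.
Each receives 4.4 × 76 / 11 = 30.40 from the mitigation fund.
Noor keeps 15 − 13 = 2, so Noor's payoff is 2 + 30.40 = 32.40.

32.40 billion dollars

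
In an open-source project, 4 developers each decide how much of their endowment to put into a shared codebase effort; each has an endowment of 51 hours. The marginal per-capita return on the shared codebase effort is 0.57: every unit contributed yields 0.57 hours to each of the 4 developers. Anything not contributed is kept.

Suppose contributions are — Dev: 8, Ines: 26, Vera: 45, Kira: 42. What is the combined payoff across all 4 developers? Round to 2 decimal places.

358.88 hours

Total contributed: 8 + 26 + 45 + 42 = 121; total kept: 4 × 51 − 121 = 83.
The shared codebase effort pays out 0.57 × 4 × 121 = 275.88 in aggregate.
Group total = 83 + 275.88 = 358.88.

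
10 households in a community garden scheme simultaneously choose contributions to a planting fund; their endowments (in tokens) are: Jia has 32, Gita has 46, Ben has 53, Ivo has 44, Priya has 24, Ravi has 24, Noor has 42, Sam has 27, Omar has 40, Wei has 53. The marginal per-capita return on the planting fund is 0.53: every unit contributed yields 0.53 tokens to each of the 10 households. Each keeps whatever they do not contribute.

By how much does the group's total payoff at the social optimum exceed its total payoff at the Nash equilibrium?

The private return per contributed unit is 0.53 < 1 for everyone, so the Nash equilibrium is zero contribution and the group total is Σ E_j = 32 + 46 + 53 + 44 + 24 + 24 + 42 + 27 + 40 + 53 = 385.
Each contributed unit returns 5.300 to the group, so the social optimum is full contribution by everyone: group total = 5.300 × 385 = 2040.50.
Efficiency loss = (5.300 − 1) × 385 = 1655.50.

1655.50 tokens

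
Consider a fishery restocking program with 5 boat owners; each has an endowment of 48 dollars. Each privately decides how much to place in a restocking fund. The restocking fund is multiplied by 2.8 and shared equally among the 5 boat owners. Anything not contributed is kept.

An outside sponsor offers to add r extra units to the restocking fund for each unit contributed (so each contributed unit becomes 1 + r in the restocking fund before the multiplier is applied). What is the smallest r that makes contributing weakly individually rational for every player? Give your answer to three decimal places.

0.786

With matching at rate r, one contributed unit becomes (1 + r) in the restocking fund and returns 2.8 × (1 + r) / 5 to the contributor.
Setting this equal to 1: 1 + r = 5/2.8 = 1.7857.
So the minimum matching rate is r = 1.7857 − 1 = 0.786.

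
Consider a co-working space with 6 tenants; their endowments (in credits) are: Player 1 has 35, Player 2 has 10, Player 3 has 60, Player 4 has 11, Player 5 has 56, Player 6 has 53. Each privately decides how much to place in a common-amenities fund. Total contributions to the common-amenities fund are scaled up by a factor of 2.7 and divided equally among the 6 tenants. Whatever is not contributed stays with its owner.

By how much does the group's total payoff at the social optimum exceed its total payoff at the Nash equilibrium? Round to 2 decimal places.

The private return per contributed unit is 2.7/6 = 0.4500 < 1 for every player regardless of endowment, so the Nash equilibrium is zero contribution and the group total is Σ E_j = 35 + 10 + 60 + 11 + 56 + 53 = 225.
Each contributed unit returns 2.700 to the group, so the social optimum is full contribution by everyone: group total = 2.700 × 225 = 607.50.
Efficiency loss = (2.700 − 1) × 225 = 382.50.

382.50 credits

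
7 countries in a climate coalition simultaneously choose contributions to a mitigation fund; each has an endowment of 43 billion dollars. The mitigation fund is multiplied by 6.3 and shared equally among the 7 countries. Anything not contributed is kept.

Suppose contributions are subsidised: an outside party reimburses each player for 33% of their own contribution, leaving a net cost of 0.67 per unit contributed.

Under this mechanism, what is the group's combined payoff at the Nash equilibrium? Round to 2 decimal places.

Under the mechanism each unit contributed yields (6.3/7) / 0.67 = 1.3433 back to its contributor per unit of net cost, which exceeds 1, making full contribution the dominant choice for everyone.
So the Nash equilibrium is full contribution by all 7; the group earns 7 × (43 × 0.33 + 6.3 × 43) = 1995.63.

1995.63 billion dollars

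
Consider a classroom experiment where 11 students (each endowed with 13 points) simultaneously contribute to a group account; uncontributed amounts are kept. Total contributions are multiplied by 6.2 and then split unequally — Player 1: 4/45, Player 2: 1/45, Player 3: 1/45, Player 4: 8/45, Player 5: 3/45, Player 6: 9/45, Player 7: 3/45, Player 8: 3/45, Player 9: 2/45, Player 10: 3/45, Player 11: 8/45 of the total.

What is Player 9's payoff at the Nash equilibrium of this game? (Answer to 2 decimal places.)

Each unit j contributes comes back to j as 6.2 × (j's share), so j prefers to contribute only if that share exceeds 1/6.2 = 0.1613; otherwise keeping the unit dominates.
Player 4, Player 6 and Player 11 clear that bar, contributing 13 each; the remaining 8 contribute 0. Total contributed: 39.
Player 9 keeps 13 and receives 6.2 × 39 × 2/45 = 10.75 from the group account, for a payoff of 23.75.

23.75 points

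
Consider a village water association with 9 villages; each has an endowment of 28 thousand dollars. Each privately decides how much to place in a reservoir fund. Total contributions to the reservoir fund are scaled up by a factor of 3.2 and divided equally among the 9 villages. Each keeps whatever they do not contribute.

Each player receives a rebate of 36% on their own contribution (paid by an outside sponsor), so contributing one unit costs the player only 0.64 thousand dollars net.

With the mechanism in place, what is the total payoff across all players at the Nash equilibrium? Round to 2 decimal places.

The effective private return is (3.2/9) / 0.64 = 0.5556, which is still under 1, so the mechanism doesn't change anyone's dominant strategy: zero contribution.
At the Nash equilibrium no one contributes; group total payoff = 9 × 28 = 252.

252.00 thousand dollars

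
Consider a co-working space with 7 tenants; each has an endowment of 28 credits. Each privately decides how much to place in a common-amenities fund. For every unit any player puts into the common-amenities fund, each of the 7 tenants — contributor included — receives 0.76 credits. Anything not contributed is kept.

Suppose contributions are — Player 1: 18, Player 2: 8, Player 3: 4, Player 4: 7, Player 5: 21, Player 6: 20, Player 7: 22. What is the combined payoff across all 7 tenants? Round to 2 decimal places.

628.00 credits

Total contributed: 18 + 8 + 4 + 7 + 21 + 20 + 22 = 100; total kept: 7 × 28 − 100 = 96.
The common-amenities fund pays out 0.76 × 7 × 100 = 532.00 in aggregate.
Group total = 96 + 532.00 = 628.00.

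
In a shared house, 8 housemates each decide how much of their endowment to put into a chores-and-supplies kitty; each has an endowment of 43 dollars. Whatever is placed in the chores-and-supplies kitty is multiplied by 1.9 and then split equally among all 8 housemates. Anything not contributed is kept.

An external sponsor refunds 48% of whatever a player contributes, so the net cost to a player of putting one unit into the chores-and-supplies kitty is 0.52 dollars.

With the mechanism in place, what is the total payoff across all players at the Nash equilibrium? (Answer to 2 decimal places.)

With the mechanism, a contributed unit returns (1.9/8) / 0.52 = 0.4567 per unit of net cost — still below 1 — so contributing 0 remains dominant for every player.
Everyone keeps their endowment and the group total is 8 × 43 = 344.

344.00 dollars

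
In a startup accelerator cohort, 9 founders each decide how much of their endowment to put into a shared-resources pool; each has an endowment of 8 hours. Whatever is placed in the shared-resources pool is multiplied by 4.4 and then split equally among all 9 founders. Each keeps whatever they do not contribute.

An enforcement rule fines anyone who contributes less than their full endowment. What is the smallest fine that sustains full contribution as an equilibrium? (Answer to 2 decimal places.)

Given the others contribute fully, the best deviation is to contribute 0 (any partial contribution still incurs the fine and gives up units whose private return 0.4889 is below 1).
Deviating from 8 to 0 saves 8 hours but forfeits the deviator's share of the drop in the shared-resources pool: 4.4/9 × 8 = 3.91.
So the deviation gain is 8 − 3.91 = 4.09, and the fine must be at least 4.09 hours to wipe it out.

4.09 hours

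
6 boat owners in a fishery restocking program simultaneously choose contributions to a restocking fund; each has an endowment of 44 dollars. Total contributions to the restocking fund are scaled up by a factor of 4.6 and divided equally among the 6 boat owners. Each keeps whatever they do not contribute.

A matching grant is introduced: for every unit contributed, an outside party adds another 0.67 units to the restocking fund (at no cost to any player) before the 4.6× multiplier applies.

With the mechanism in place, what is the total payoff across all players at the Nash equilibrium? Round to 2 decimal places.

2028.05 dollars

The effective private return per unit is now 4.6 × 1.67 / 6 = 1.2803 > 1, so every player's dominant strategy flips to full contribution.
At the Nash equilibrium everyone contributes 44. Group total payoff = 4.6 × 1.67 × 264 = 2028.05.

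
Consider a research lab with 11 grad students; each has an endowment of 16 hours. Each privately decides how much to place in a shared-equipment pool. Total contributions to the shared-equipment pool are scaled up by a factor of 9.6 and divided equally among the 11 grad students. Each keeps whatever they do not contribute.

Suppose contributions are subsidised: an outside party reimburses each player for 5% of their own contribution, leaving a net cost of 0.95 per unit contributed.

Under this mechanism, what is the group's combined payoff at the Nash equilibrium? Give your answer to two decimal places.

The effective private return is (9.6/11) / 0.95 = 0.9187, which is still under 1, so the mechanism doesn't change anyone's dominant strategy: zero contribution.
At the Nash equilibrium no one contributes; group total payoff = 11 × 16 = 176.

176.00 hours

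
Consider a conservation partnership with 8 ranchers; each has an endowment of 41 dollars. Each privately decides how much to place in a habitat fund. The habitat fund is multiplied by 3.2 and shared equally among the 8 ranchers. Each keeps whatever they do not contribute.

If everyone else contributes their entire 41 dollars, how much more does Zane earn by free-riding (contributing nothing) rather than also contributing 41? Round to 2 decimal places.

Switching from a contribution of 41 to 0 lets Zane keep an extra 41 dollars, but lowers the habitat fund by 41, which costs Zane their own share of that drop: 3.2/8 × 41 = 16.40.
Net gain = 41 − 16.40 = 24.60. The private return per contributed unit (0.4000) is below 1, so free-riding is indeed the best response regardless of what the others do.

24.60 dollars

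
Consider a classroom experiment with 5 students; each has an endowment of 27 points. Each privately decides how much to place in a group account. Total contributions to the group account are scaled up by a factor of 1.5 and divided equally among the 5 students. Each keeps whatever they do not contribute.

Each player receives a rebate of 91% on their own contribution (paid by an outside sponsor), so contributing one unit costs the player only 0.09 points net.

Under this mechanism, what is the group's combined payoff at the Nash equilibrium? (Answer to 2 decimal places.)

With the mechanism, a contributed unit returns (1.5/5) / 0.09 = 3.3333 per unit of net cost to the contributor — now above 1 — so contributing fully is weakly dominant for every player.
At the Nash equilibrium everyone contributes 27. Group total payoff = 5 × (27 × 0.91 + 1.5 × 27) = 325.35.

325.35 points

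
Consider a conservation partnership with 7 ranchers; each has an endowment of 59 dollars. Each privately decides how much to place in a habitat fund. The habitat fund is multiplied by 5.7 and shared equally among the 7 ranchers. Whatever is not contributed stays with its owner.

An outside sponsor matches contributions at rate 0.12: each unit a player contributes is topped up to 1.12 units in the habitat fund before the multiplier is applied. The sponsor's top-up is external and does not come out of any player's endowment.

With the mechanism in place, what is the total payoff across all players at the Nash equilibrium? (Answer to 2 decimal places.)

413.00 dollars

With the mechanism, a contributed unit returns 5.7 × 1.12 / 7 = 0.9120 per unit of net cost — still below 1 — so contributing 0 remains dominant for every player.
At the Nash equilibrium no one contributes; group total payoff = 7 × 59 = 413.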